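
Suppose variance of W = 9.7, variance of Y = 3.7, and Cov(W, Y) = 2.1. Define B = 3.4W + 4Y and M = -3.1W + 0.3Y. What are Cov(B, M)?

By bilinearity, Cov(B, M) = ac·variance of W + bd·variance of Y + (ad+bc)·Cov(W, Y), with a=3.4, b=4, c=-3.1, d=0.3.
ac·variance of W = 3.4·(-3.1)·9.7 = -102.238
bd·variance of Y = 4·0.3·3.7 = 4.44
(ad+bc)·Cov(W, Y) = (-11.38)·2.1 = -23.898
Cov(B, M) = -102.238 + 4.44 + (-23.898) = -121.696.

Cov(B, M) = -121.696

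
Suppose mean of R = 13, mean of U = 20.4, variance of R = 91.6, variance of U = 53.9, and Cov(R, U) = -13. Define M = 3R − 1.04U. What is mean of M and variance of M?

mean of M = 3·mean of R + (-1.04)·mean of U = 3·13 + (-1.04)·20.4 = 17.784.
variance of M = a²·variance of R + b²·variance of U + 2ab·Cov(R, U) with a = 3, b = -1.04.
= 3²·91.6 + (-1.04)²·53.9 + 2·3·(-1.04)·(-13)
= 824.4 + 58.29824 + 81.12 = 963.81824.

mean of M = 17.784, variance of M = 963.81824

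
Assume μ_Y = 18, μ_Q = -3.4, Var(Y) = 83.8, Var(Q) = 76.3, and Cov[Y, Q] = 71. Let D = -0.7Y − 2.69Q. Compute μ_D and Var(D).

μ_D = -3.454, Var(D) = 860.56243

μ_D = (-0.7)·μ_Y + (-2.69)·μ_Q = (-0.7)·18 + (-2.69)·(-3.4) = -3.454.
Var(D) = a²·Var(Y) + b²·Var(Q) + 2ab·Cov[Y, Q] with a = -0.7, b = -2.69.
= (-0.7)²·83.8 + (-2.69)²·76.3 + 2·(-0.7)·(-2.69)·71
= 41.062 + 552.11443 + 267.386 = 860.56243.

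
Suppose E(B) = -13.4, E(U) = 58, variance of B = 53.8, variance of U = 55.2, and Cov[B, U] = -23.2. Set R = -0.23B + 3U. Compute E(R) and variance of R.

E(R) = (-0.23)·E(B) + 3·E(U) = (-0.23)·(-13.4) + 3·58 = 177.082.
variance of R = a²·variance of B + b²·variance of U + 2ab·Cov[B, U] with a = -0.23, b = 3.
= (-0.23)²·53.8 + 3²·55.2 + 2·(-0.23)·3·(-23.2)
= 2.84602 + 496.8 + 32.016 = 531.66202.

E(R) = 177.082, variance of R = 531.66202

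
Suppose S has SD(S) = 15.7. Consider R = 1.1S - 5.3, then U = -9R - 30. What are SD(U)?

SD(R) = |1.1|·15.7 = 17.27.
SD(U) = |-9|·17.27 = 155.43.

SD(U) = 155.43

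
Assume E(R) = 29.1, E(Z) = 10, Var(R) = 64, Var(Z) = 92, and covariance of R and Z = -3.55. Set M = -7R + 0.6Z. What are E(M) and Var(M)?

E(M) = -197.7, Var(M) = 3198.94

E(M) = (-7)·E(R) + 0.6·E(Z) = (-7)·29.1 + 0.6·10 = -197.7.
Var(M) = a²·Var(R) + b²·Var(Z) + 2ab·covariance of R and Z with a = -7, b = 0.6.
= (-7)²·64 + 0.6²·92 + 2·(-7)·0.6·(-3.55)
= 3136 + 33.12 + 29.82 = 3198.94.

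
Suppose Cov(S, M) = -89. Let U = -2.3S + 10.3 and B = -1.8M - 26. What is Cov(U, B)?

Cov(U, B) = a·c·Cov(S, M) = (-2.3)·(-1.8)·(-89) = -368.46. Additive constants drop out.

Cov(U, B) = -368.46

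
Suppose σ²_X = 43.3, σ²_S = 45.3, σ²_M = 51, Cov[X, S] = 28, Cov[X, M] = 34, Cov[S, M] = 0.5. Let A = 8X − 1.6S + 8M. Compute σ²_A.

σ²_A = 9773.568

σ²_A = a²·σ²_X + b²·σ²_S + c²·σ²_M + 2ab·Cov[X, S] + 2ac·Cov[X, M] + 2bc·Cov[S, M], with a = 8, b = -1.6, c = 8.
= 2771.2 + 115.968 + 3264 + (-716.8) + 4352 + (-12.8)
= 9773.568.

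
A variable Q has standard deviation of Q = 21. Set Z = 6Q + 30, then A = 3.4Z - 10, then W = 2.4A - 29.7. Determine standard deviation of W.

standard deviation of Z = |6|·21 = 126.
standard deviation of A = |3.4|·126 = 428.4.
standard deviation of W = |2.4|·428.4 = 1028.16.

standard deviation of W = 1028.16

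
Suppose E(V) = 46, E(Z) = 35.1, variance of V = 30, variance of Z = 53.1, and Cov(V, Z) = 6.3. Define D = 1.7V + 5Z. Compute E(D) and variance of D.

E(D) = 253.7, variance of D = 1521.3

E(D) = 1.7·E(V) + 5·E(Z) = 1.7·46 + 5·35.1 = 253.7.
variance of D = a²·variance of V + b²·variance of Z + 2ab·Cov(V, Z) with a = 1.7, b = 5.
= 1.7²·30 + 5²·53.1 + 2·1.7·5·6.3
= 86.7 + 1327.5 + 107.1 = 1521.3.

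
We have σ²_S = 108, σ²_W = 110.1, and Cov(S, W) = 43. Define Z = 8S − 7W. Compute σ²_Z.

σ²_Z = 7490.9

σ²_Z = a²·σ²_S + b²·σ²_W + 2ab·Cov(S, W) with a = 8, b = -7.
= 8²·108 + (-7)²·110.1 + 2·8·(-7)·43
= 6912 + 5394.9 + (-4816) = 7490.9.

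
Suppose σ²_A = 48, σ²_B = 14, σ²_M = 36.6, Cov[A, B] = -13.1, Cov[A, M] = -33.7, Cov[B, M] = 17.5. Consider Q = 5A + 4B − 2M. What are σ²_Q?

σ²_Q = a²·σ²_A + b²·σ²_B + c²·σ²_M + 2ab·Cov[A, B] + 2ac·Cov[A, M] + 2bc·Cov[B, M], with a = 5, b = 4, c = -2.
= 1200 + 224 + 146.4 + (-524) + 674 + (-280)
= 1440.4.

σ²_Q = 1440.4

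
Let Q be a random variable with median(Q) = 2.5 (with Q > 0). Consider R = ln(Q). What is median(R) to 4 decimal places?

ln(Q) is monotone on this domain, so median(R) = ln(2.5) ≈ 0.9163.

median(R) = 0.9163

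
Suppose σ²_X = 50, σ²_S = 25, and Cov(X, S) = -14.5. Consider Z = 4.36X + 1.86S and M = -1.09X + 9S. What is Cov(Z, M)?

By bilinearity, Cov(Z, M) = ac·σ²_X + bd·σ²_S + (ad+bc)·Cov(X, S), with a=4.36, b=1.86, c=-1.09, d=9.
ac·σ²_X = 4.36·(-1.09)·50 = -237.62
bd·σ²_S = 1.86·9·25 = 418.5
(ad+bc)·Cov(X, S) = (37.2126)·(-14.5) = -539.5827
Cov(Z, M) = -237.62 + 418.5 + (-539.5827) = -358.7027.

Cov(Z, M) = -358.7027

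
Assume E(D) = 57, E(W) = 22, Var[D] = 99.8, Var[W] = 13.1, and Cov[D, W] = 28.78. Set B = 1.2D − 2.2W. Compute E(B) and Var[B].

E(B) = 20, Var[B] = 55.1576

E(B) = 1.2·E(D) + (-2.2)·E(W) = 1.2·57 + (-2.2)·22 = 20.
Var[B] = a²·Var[D] + b²·Var[W] + 2ab·Cov[D, W] with a = 1.2, b = -2.2.
= 1.2²·99.8 + (-2.2)²·13.1 + 2·1.2·(-2.2)·28.78
= 143.712 + 63.404 + (-151.9584) = 55.1576.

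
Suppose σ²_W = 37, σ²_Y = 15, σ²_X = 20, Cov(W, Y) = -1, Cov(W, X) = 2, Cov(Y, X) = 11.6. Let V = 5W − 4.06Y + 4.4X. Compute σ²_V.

σ²_V = a²·σ²_W + b²·σ²_Y + c²·σ²_X + 2ab·Cov(W, Y) + 2ac·Cov(W, X) + 2bc·Cov(Y, X), with a = 5, b = -4.06, c = 4.4.
= 925 + 247.254 + 387.2 + 40.6 + 88 + (-414.4448)
= 1273.6092.

σ²_V = 1273.6092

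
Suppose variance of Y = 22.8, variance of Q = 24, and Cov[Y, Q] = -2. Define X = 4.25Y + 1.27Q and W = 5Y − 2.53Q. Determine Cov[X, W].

Cov[X, W] = 416.1906

By bilinearity, Cov[X, W] = ac·variance of Y + bd·variance of Q + (ad+bc)·Cov[Y, Q], with a=4.25, b=1.27, c=5, d=-2.53.
ac·variance of Y = 4.25·5·22.8 = 484.5
bd·variance of Q = 1.27·(-2.53)·24 = -77.1144
(ad+bc)·Cov[Y, Q] = (-4.4025)·(-2) = 8.805
Cov[X, W] = 484.5 + (-77.1144) + 8.805 = 416.1906.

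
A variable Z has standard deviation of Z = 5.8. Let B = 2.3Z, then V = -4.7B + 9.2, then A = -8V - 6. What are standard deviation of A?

standard deviation of A = 501.584

standard deviation of B = |2.3|·5.8 = 13.34.
standard deviation of V = |-4.7|·13.34 = 62.698.
standard deviation of A = |-8|·62.698 = 501.584.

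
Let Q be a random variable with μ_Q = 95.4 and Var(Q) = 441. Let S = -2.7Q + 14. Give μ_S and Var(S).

μ_S = -243.58, Var(S) = 3214.89

S = -2.7Q + 14 is linear with a = -2.7, b = 14.
μ_S = a·μ_Q + b = (-2.7)·95.4 + 14 = -243.58.
Var(S) = a²·Var(Q) = (-2.7)²·441 = 3214.89 (the additive constant 14 does not affect variance).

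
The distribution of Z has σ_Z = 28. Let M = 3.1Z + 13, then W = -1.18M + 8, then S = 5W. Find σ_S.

σ_M = |3.1|·28 = 86.8.
σ_W = |-1.18|·86.8 = 102.424.
σ_S = |5|·102.424 = 512.12.

σ_S = 512.12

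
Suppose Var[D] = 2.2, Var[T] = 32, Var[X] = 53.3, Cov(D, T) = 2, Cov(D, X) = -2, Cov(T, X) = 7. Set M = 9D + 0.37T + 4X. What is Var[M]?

Var[M] = 925.4208

Var[M] = a²·Var[D] + b²·Var[T] + c²·Var[X] + 2ab·Cov(D, T) + 2ac·Cov(D, X) + 2bc·Cov(T, X), with a = 9, b = 0.37, c = 4.
= 178.2 + 4.3808 + 852.8 + 13.32 + (-144) + 20.72
= 925.4208.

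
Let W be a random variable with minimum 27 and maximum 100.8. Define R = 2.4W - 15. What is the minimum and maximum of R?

a = 2.4 > 0, so min(R) = a·min(W)+b = 2.4·27 + (-15) = 49.8 and max(R) = 2.4·100.8 + (-15) = 226.92.

min(R) = 49.8, max(R) = 226.92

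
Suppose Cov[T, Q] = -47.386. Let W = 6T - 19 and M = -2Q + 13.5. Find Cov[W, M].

Cov[W, M] = a·c·Cov[T, Q] = 6·(-2)·(-47.386) = 568.632. Additive constants drop out.

Cov[W, M] = 568.632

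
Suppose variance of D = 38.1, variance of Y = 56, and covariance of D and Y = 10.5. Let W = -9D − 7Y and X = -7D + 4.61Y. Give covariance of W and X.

covariance of W and X = 672.035

By bilinearity, covariance of W and X = ac·variance of D + bd·variance of Y + (ad+bc)·covariance of D and Y, with a=-9, b=-7, c=-7, d=4.61.
ac·variance of D = (-9)·(-7)·38.1 = 2400.3
bd·variance of Y = (-7)·4.61·56 = -1807.12
(ad+bc)·covariance of D and Y = (7.51)·10.5 = 78.855
covariance of W and X = 2400.3 + (-1807.12) + 78.855 = 672.035.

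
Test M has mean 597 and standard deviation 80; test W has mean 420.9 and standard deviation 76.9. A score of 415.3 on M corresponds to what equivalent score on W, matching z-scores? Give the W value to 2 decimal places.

z = (415.3 − 597)/80 ≈ -2.2713.
W = 420.9 + z·76.9 = 420.9 + (415.3 − 597)·76.9/80 ≈ 246.24.

W = 246.24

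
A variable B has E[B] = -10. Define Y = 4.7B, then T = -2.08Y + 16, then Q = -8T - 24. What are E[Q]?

E[Q] = -934.08

E[Y] = 4.7·(-10) = -47.
E[T] = (-2.08)·(-47) + 16 = 113.76.
E[Q] = (-8)·113.76 + (-24) = -934.08.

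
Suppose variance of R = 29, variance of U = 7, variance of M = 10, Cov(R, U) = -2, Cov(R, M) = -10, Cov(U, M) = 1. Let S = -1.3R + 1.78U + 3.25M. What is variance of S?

variance of S = 282.1398

variance of S = a²·variance of R + b²·variance of U + c²·variance of M + 2ab·Cov(R, U) + 2ac·Cov(R, M) + 2bc·Cov(U, M), with a = -1.3, b = 1.78, c = 3.25.
= 49.01 + 22.1788 + 105.625 + 9.256 + 84.5 + 11.57
= 282.1398.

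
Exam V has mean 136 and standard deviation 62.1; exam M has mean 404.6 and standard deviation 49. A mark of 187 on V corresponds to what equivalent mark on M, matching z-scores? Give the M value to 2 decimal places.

z = (187 − 136)/62.1 ≈ 0.8213.
M = 404.6 + z·49 = 404.6 + (187 − 136)·49/62.1 ≈ 444.84.

M = 444.84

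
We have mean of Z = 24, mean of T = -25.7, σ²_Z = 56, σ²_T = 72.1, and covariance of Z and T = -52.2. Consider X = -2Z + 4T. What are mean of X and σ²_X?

mean of X = (-2)·mean of Z + 4·mean of T = (-2)·24 + 4·(-25.7) = -150.8.
σ²_X = a²·σ²_Z + b²·σ²_T + 2ab·covariance of Z and T with a = -2, b = 4.
= (-2)²·56 + 4²·72.1 + 2·(-2)·4·(-52.2)
= 224 + 1153.6 + 835.2 = 2212.8.

mean of X = -150.8, σ²_X = 2212.8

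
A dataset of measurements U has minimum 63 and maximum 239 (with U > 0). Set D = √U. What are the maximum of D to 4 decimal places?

√U is increasing on this domain, so max(D) comes from max(U) = 239: max(D) = √(239) ≈ 15.4596.

max(D) = 15.4596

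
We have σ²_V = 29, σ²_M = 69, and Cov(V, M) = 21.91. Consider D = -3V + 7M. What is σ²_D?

σ²_D = 2721.78

σ²_D = a²·σ²_V + b²·σ²_M + 2ab·Cov(V, M) with a = -3, b = 7.
= (-3)²·29 + 7²·69 + 2·(-3)·7·21.91
= 261 + 3381 + (-920.22) = 2721.78.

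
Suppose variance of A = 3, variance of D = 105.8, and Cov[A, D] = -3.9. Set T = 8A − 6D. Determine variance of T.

variance of T = 4375.2

variance of T = a²·variance of A + b²·variance of D + 2ab·Cov[A, D] with a = 8, b = -6.
= 8²·3 + (-6)²·105.8 + 2·8·(-6)·(-3.9)
= 192 + 3808.8 + 374.4 = 4375.2.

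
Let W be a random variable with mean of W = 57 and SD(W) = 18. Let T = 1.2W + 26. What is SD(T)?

SD(T) = 21.6

T = 1.2W + 26 is linear with a = 1.2, b = 26.
SD(T) = |a|·SD(W) = |1.2|·18 = 21.6.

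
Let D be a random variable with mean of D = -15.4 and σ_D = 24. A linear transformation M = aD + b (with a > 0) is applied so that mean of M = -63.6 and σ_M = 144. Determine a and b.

σ_M = a·σ_D (a > 0), so a = 144/24 = 6.
mean of M = a·mean of D + b, so b = -63.6 − 6·(-15.4) = 28.8.

a = 6, b = 28.8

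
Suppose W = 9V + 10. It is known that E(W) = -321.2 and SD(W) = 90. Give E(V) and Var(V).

E(V) = -36.8, Var(V) = 100

From W = 9V + 10: E(W) = a·E(V) + b, so E(V) = (E(W) − b)/a = (-321.2 − 10)/9 = -36.8.
Var(W) = 90² = 8100.
Var(W) = a²·Var(V), so Var(V) = 8100/9² = 100.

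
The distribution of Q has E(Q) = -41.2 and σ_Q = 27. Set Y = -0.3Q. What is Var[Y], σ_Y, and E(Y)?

Var[Y] = 65.61, σ_Y = 8.1, E(Y) = 12.36

Y = -0.3Q is linear with a = -0.3, b = 0.
Var[Q] = 27² = 729.
Var[Y] = a²·Var[Q] = (-0.3)²·729 = 65.61.
σ_Y = |a|·σ_Q = |-0.3|·27 = 8.1.
E(Y) = a·E(Q) + b = (-0.3)·(-41.2) = 12.36.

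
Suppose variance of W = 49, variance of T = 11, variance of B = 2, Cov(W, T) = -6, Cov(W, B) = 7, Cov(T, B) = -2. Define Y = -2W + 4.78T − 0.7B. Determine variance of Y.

variance of Y = 596.0164

variance of Y = a²·variance of W + b²·variance of T + c²·variance of B + 2ab·Cov(W, T) + 2ac·Cov(W, B) + 2bc·Cov(T, B), with a = -2, b = 4.78, c = -0.7.
= 196 + 251.3324 + 0.98 + 114.72 + 19.6 + 13.384
= 596.0164.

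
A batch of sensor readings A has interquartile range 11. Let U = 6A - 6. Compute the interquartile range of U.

IQR(U) = 66

Under U = aA + b, IQR(U) = |a|·IQR(A) = |6|·11 = 66 (shifts cancel; spread scales by |a|).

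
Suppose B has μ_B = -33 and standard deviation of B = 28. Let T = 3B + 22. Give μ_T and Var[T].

T = 3B + 22 is linear with a = 3, b = 22.
μ_T = a·μ_B + b = 3·(-33) + 22 = -77.
Var[B] = 28² = 784.
Var[T] = a²·Var[B] = 3²·784 = 7056 (the additive constant 22 does not affect variance).

μ_T = -77, Var[T] = 7056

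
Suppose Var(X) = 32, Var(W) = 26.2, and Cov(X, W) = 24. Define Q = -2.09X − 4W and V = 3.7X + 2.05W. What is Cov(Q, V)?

Cov(Q, V) = -920.324

By bilinearity, Cov(Q, V) = ac·Var(X) + bd·Var(W) + (ad+bc)·Cov(X, W), with a=-2.09, b=-4, c=3.7, d=2.05.
ac·Var(X) = (-2.09)·3.7·32 = -247.456
bd·Var(W) = (-4)·2.05·26.2 = -214.84
(ad+bc)·Cov(X, W) = (-19.0845)·24 = -458.028
Cov(Q, V) = -247.456 + (-214.84) + (-458.028) = -920.324.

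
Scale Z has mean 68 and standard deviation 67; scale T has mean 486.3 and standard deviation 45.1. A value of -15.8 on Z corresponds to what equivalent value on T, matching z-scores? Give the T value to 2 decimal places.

z = (-15.8 − 68)/67 ≈ -1.2507.
T = 486.3 + z·45.1 = 486.3 + (-15.8 − 68)·45.1/67 ≈ 429.89.

T = 429.89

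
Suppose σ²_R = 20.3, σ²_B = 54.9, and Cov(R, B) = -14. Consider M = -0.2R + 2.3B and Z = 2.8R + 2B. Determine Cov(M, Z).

By bilinearity, Cov(M, Z) = ac·σ²_R + bd·σ²_B + (ad+bc)·Cov(R, B), with a=-0.2, b=2.3, c=2.8, d=2.
ac·σ²_R = (-0.2)·2.8·20.3 = -11.368
bd·σ²_B = 2.3·2·54.9 = 252.54
(ad+bc)·Cov(R, B) = (6.04)·(-14) = -84.56
Cov(M, Z) = -11.368 + 252.54 + (-84.56) = 156.612.

Cov(M, Z) = 156.612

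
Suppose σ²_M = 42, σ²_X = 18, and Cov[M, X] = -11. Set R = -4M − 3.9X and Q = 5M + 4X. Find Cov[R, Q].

Cov[R, Q] = -730.3

By bilinearity, Cov[R, Q] = ac·σ²_M + bd·σ²_X + (ad+bc)·Cov[M, X], with a=-4, b=-3.9, c=5, d=4.
ac·σ²_M = (-4)·5·42 = -840
bd·σ²_X = (-3.9)·4·18 = -280.8
(ad+bc)·Cov[M, X] = (-35.5)·(-11) = 390.5
Cov[R, Q] = -840 + (-280.8) + 390.5 = -730.3.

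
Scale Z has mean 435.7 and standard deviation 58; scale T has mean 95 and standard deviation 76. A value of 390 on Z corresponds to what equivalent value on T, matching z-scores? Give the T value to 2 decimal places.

T = 35.12

z = (390 − 435.7)/58 ≈ -0.7879.
T = 95 + z·76 = 95 + (390 − 435.7)·76/58 ≈ 35.12.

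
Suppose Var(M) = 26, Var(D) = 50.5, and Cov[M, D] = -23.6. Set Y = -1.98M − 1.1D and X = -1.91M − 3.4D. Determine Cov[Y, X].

By bilinearity, Cov[Y, X] = ac·Var(M) + bd·Var(D) + (ad+bc)·Cov[M, D], with a=-1.98, b=-1.1, c=-1.91, d=-3.4.
ac·Var(M) = (-1.98)·(-1.91)·26 = 98.3268
bd·Var(D) = (-1.1)·(-3.4)·50.5 = 188.87
(ad+bc)·Cov[M, D] = (8.833)·(-23.6) = -208.4588
Cov[Y, X] = 98.3268 + 188.87 + (-208.4588) = 78.738.

Cov[Y, X] = 78.738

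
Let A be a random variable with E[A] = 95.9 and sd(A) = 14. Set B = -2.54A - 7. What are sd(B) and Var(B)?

sd(B) = 35.56, Var(B) = 1264.5136

B = -2.54A - 7 is linear with a = -2.54, b = -7.
sd(B) = |a|·sd(A) = |-2.54|·14 = 35.56.
Var(A) = 14² = 196.
Var(B) = a²·Var(A) = (-2.54)²·196 = 1264.5136 (the additive constant -7 does not affect variance).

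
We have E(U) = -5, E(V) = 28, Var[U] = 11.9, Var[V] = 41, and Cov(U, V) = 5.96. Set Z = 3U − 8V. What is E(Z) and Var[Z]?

E(Z) = -239, Var[Z] = 2445.02

E(Z) = 3·E(U) + (-8)·E(V) = 3·(-5) + (-8)·28 = -239.
Var[Z] = a²·Var[U] + b²·Var[V] + 2ab·Cov(U, V) with a = 3, b = -8.
= 3²·11.9 + (-8)²·41 + 2·3·(-8)·5.96
= 107.1 + 2624 + (-286.08) = 2445.02.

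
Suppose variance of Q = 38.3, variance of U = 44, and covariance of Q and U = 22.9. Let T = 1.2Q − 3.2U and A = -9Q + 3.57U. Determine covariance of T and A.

covariance of T and A = -158.6724

By bilinearity, covariance of T and A = ac·variance of Q + bd·variance of U + (ad+bc)·covariance of Q and U, with a=1.2, b=-3.2, c=-9, d=3.57.
ac·variance of Q = 1.2·(-9)·38.3 = -413.64
bd·variance of U = (-3.2)·3.57·44 = -502.656
(ad+bc)·covariance of Q and U = (33.084)·22.9 = 757.6236
covariance of T and A = -413.64 + (-502.656) + 757.6236 = -158.6724.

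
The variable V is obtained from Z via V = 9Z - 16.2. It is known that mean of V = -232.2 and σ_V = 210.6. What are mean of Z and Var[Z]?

From V = 9Z - 16.2: mean of V = a·mean of Z + b, so mean of Z = (mean of V − b)/a = (-232.2 − (-16.2))/9 = -24.
Var[V] = 210.6² = 44352.36.
Var[V] = a²·Var[Z], so Var[Z] = 44352.36/9² = 547.56.

mean of Z = -24, Var[Z] = 547.56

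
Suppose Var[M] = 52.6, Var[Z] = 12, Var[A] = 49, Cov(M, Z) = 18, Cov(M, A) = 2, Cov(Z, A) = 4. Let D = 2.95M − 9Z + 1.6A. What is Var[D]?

Var[D] = a²·Var[M] + b²·Var[Z] + c²·Var[A] + 2ab·Cov(M, Z) + 2ac·Cov(M, A) + 2bc·Cov(Z, A), with a = 2.95, b = -9, c = 1.6.
= 457.7515 + 972 + 125.44 + (-955.8) + 18.88 + (-115.2)
= 503.0715.

Var[D] = 503.0715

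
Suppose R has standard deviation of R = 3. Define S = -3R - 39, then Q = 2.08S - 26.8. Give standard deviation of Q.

standard deviation of Q = 18.72

standard deviation of S = |-3|·3 = 9.
standard deviation of Q = |2.08|·9 = 18.72.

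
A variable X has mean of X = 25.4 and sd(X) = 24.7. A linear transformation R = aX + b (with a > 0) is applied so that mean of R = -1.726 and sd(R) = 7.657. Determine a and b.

a = 0.31, b = -9.6

sd(R) = a·sd(X) (a > 0), so a = 7.657/24.7 = 0.31.
mean of R = a·mean of X + b, so b = -1.726 − 0.31·25.4 = -9.6.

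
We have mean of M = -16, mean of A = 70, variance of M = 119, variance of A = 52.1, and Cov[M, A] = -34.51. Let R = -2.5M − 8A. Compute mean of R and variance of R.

mean of R = -520, variance of R = 2697.75

mean of R = (-2.5)·mean of M + (-8)·mean of A = (-2.5)·(-16) + (-8)·70 = -520.
variance of R = a²·variance of M + b²·variance of A + 2ab·Cov[M, A] with a = -2.5, b = -8.
= (-2.5)²·119 + (-8)²·52.1 + 2·(-2.5)·(-8)·(-34.51)
= 743.75 + 3334.4 + (-1380.4) = 2697.75.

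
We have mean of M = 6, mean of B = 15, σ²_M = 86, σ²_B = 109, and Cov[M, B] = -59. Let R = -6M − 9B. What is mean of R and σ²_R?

mean of R = (-6)·mean of M + (-9)·mean of B = (-6)·6 + (-9)·15 = -171.
σ²_R = a²·σ²_M + b²·σ²_B + 2ab·Cov[M, B] with a = -6, b = -9.
= (-6)²·86 + (-9)²·109 + 2·(-6)·(-9)·(-59)
= 3096 + 8829 + (-6372) = 5553.

mean of R = -171, σ²_R = 5553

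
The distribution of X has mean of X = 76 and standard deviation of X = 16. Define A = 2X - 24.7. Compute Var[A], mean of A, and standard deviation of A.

A = 2X - 24.7 is linear with a = 2, b = -24.7.
Var[X] = 16² = 256.
Var[A] = a²·Var[X] = 2²·256 = 1024 (the additive constant -24.7 does not affect variance).
mean of A = a·mean of X + b = 2·76 + (-24.7) = 127.3.
standard deviation of A = |a|·standard deviation of X = |2|·16 = 32.

Var[A] = 1024, mean of A = 127.3, standard deviation of A = 32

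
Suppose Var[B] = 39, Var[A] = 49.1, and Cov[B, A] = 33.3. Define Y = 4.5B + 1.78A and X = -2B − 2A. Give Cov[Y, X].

By bilinearity, Cov[Y, X] = ac·Var[B] + bd·Var[A] + (ad+bc)·Cov[B, A], with a=4.5, b=1.78, c=-2, d=-2.
ac·Var[B] = 4.5·(-2)·39 = -351
bd·Var[A] = 1.78·(-2)·49.1 = -174.796
(ad+bc)·Cov[B, A] = (-12.56)·33.3 = -418.248
Cov[Y, X] = -351 + (-174.796) + (-418.248) = -944.044.

Cov[Y, X] = -944.044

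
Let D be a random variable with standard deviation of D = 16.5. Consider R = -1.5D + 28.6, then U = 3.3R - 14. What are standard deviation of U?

standard deviation of R = |-1.5|·16.5 = 24.75.
standard deviation of U = |3.3|·24.75 = 81.675.

standard deviation of U = 81.675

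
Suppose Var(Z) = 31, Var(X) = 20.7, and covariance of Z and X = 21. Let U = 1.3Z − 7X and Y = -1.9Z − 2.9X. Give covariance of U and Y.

By bilinearity, covariance of U and Y = ac·Var(Z) + bd·Var(X) + (ad+bc)·covariance of Z and X, with a=1.3, b=-7, c=-1.9, d=-2.9.
ac·Var(Z) = 1.3·(-1.9)·31 = -76.57
bd·Var(X) = (-7)·(-2.9)·20.7 = 420.21
(ad+bc)·covariance of Z and X = (9.53)·21 = 200.13
covariance of U and Y = -76.57 + 420.21 + 200.13 = 543.77.

covariance of U and Y = 543.77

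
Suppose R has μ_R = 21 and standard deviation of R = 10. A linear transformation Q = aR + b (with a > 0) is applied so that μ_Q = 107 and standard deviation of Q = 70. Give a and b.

standard deviation of Q = a·standard deviation of R (a > 0), so a = 70/10 = 7.
μ_Q = a·μ_R + b, so b = 107 − 7·21 = -40.

a = 7, b = -40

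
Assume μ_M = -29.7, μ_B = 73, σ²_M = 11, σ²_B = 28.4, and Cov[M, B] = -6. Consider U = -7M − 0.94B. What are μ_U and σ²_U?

μ_U = (-7)·μ_M + (-0.94)·μ_B = (-7)·(-29.7) + (-0.94)·73 = 139.28.
σ²_U = a²·σ²_M + b²·σ²_B + 2ab·Cov[M, B] with a = -7, b = -0.94.
= (-7)²·11 + (-0.94)²·28.4 + 2·(-7)·(-0.94)·(-6)
= 539 + 25.09424 + (-78.96) = 485.13424.

μ_U = 139.28, σ²_U = 485.13424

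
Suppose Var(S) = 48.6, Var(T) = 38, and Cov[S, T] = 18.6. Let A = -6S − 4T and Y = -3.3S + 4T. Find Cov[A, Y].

Cov[A, Y] = 153.4

By bilinearity, Cov[A, Y] = ac·Var(S) + bd·Var(T) + (ad+bc)·Cov[S, T], with a=-6, b=-4, c=-3.3, d=4.
ac·Var(S) = (-6)·(-3.3)·48.6 = 962.28
bd·Var(T) = (-4)·4·38 = -608
(ad+bc)·Cov[S, T] = (-10.8)·18.6 = -200.88
Cov[A, Y] = 962.28 + (-608) + (-200.88) = 153.4.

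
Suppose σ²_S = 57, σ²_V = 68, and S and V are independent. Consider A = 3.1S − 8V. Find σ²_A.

σ²_A = a²·σ²_S + b²·σ²_V + 2ab·covariance of S and V with a = 3.1, b = -8.
Independence gives covariance of S and V = 0.
= 3.1²·57 + (-8)²·68 + 2·3.1·(-8)·0
= 547.77 + 4352 + 0 = 4899.77.

σ²_A = 4899.77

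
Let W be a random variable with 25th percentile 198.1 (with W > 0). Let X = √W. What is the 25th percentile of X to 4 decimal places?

√W is increasing, so P_{25}(X) = g(P_{25}(W)) ≈ 14.0748.

25th percentile of X = 14.0748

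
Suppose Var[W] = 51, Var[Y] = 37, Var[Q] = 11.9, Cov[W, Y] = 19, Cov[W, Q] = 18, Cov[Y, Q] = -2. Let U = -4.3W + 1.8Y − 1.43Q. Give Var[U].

Var[U] = 1024.74431

Var[U] = a²·Var[W] + b²·Var[Y] + c²·Var[Q] + 2ab·Cov[W, Y] + 2ac·Cov[W, Q] + 2bc·Cov[Y, Q], with a = -4.3, b = 1.8, c = -1.43.
= 942.99 + 119.88 + 24.33431 + (-294.12) + 221.364 + 10.296
= 1024.74431.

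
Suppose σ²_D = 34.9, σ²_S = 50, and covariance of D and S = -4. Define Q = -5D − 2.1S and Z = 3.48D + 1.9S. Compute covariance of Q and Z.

By bilinearity, covariance of Q and Z = ac·σ²_D + bd·σ²_S + (ad+bc)·covariance of D and S, with a=-5, b=-2.1, c=3.48, d=1.9.
ac·σ²_D = (-5)·3.48·34.9 = -607.26
bd·σ²_S = (-2.1)·1.9·50 = -199.5
(ad+bc)·covariance of D and S = (-16.808)·(-4) = 67.232
covariance of Q and Z = -607.26 + (-199.5) + 67.232 = -739.528.

covariance of Q and Z = -739.528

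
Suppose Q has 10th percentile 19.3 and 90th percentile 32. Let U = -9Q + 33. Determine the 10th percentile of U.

10th percentile of U = -255

Since a = -9 < 0 the transformation is decreasing, reversing order: the 10th percentile of U corresponds to the 90th percentile of Q.
So P_{10}(U) = a·P_{90}(Q) + b = (-9)·32 + 33 = -255.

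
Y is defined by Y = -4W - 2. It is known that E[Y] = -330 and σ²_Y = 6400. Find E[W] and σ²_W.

From Y = -4W - 2: E[Y] = a·E[W] + b, so E[W] = (E[Y] − b)/a = (-330 − (-2))/(-4) = 82.
σ²_Y = a²·σ²_W, so σ²_W = 6400/(-4)² = 400.

E[W] = 82, σ²_W = 400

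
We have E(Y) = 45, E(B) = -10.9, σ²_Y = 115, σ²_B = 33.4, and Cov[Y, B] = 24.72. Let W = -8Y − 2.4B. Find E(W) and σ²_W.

E(W) = (-8)·E(Y) + (-2.4)·E(B) = (-8)·45 + (-2.4)·(-10.9) = -333.84.
σ²_W = a²·σ²_Y + b²·σ²_B + 2ab·Cov[Y, B] with a = -8, b = -2.4.
= (-8)²·115 + (-2.4)²·33.4 + 2·(-8)·(-2.4)·24.72
= 7360 + 192.384 + 949.248 = 8501.632.

E(W) = -333.84, σ²_W = 8501.632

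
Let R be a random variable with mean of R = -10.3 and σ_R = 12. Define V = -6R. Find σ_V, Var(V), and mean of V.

σ_V = 72, Var(V) = 5184, mean of V = 61.8

V = -6R is linear with a = -6, b = 0.
σ_V = |a|·σ_R = |-6|·12 = 72.
Var(R) = 12² = 144.
Var(V) = a²·Var(R) = (-6)²·144 = 5184.
mean of V = a·mean of R + b = (-6)·(-10.3) = 61.8.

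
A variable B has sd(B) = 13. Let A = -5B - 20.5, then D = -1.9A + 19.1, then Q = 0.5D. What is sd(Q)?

sd(A) = |-5|·13 = 65.
sd(D) = |-1.9|·65 = 123.5.
sd(Q) = |0.5|·123.5 = 61.75.

sd(Q) = 61.75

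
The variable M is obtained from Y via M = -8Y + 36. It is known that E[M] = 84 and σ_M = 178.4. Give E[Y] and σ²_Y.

From M = -8Y + 36: E[M] = a·E[Y] + b, so E[Y] = (E[M] − b)/a = (84 − 36)/(-8) = -6.
σ²_M = 178.4² = 31826.56.
σ²_M = a²·σ²_Y, so σ²_Y = 31826.56/(-8)² = 497.29.

E[Y] = -6, σ²_Y = 497.29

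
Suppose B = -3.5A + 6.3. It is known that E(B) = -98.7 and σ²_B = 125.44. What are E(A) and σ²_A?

E(A) = 30, σ²_A = 10.24

From B = -3.5A + 6.3: E(B) = a·E(A) + b, so E(A) = (E(B) − b)/a = (-98.7 − 6.3)/(-3.5) = 30.
σ²_B = a²·σ²_A, so σ²_A = 125.44/(-3.5)² = 10.24.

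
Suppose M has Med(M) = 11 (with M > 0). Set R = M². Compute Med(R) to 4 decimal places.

Med(R) = 121

M² is monotone on this domain, so Med(R) = square(11) = 121.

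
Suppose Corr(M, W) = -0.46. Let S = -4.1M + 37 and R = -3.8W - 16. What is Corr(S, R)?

Corr(S, R) = -0.46

Linear rescalings preserve correlation up to sign; here the slopes -4.1 and -3.8 have the same sign, so Corr(S, R) = Corr(M, W) = -0.46.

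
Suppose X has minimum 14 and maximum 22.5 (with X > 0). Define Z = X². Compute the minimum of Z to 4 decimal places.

X² is increasing on this domain, so min(Z) comes from min(X) = 14: min(Z) = square(14) = 196.

min(Z) = 196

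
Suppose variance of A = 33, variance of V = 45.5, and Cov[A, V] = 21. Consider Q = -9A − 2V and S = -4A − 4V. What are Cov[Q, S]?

By bilinearity, Cov[Q, S] = ac·variance of A + bd·variance of V + (ad+bc)·Cov[A, V], with a=-9, b=-2, c=-4, d=-4.
ac·variance of A = (-9)·(-4)·33 = 1188
bd·variance of V = (-2)·(-4)·45.5 = 364
(ad+bc)·Cov[A, V] = (44)·21 = 924
Cov[Q, S] = 1188 + 364 + 924 = 2476.

Cov[Q, S] = 2476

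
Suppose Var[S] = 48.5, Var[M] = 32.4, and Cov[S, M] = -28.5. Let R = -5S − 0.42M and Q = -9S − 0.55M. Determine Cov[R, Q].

Cov[R, Q] = 2003.8794

By bilinearity, Cov[R, Q] = ac·Var[S] + bd·Var[M] + (ad+bc)·Cov[S, M], with a=-5, b=-0.42, c=-9, d=-0.55.
ac·Var[S] = (-5)·(-9)·48.5 = 2182.5
bd·Var[M] = (-0.42)·(-0.55)·32.4 = 7.4844
(ad+bc)·Cov[S, M] = (6.53)·(-28.5) = -186.105
Cov[R, Q] = 2182.5 + 7.4844 + (-186.105) = 2003.8794.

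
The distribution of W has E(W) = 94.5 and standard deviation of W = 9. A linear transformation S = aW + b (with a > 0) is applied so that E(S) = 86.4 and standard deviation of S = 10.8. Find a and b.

standard deviation of S = a·standard deviation of W (a > 0), so a = 10.8/9 = 1.2.
E(S) = a·E(W) + b, so b = 86.4 − 1.2·94.5 = -27.

a = 1.2, b = -27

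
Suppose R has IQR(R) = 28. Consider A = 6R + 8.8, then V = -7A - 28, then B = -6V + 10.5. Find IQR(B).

IQR(A) = |6|·28 = 168.
IQR(V) = |-7|·168 = 1176.
IQR(B) = |-6|·1176 = 7056.

IQR(B) = 7056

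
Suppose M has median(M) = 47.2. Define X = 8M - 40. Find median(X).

A linear map preserves order up to sign, so median(X) = a·median(M) + b = 8·47.2 + (-40) = 337.6.

median(X) = 337.6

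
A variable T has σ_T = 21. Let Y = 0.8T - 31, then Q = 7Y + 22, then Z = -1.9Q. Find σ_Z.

σ_Y = |0.8|·21 = 16.8.
σ_Q = |7|·16.8 = 117.6.
σ_Z = |-1.9|·117.6 = 223.44.

σ_Z = 223.44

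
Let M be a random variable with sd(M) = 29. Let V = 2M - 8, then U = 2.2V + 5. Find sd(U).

sd(V) = |2|·29 = 58.
sd(U) = |2.2|·58 = 127.6.

sd(U) = 127.6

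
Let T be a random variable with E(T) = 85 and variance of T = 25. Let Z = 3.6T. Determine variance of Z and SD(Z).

Z = 3.6T is linear with a = 3.6, b = 0.
variance of Z = a²·variance of T = 3.6²·25 = 324.
SD(T) = √25 = 5.
SD(Z) = |a|·SD(T) = |3.6|·5 = 18.

variance of Z = 324, SD(Z) = 18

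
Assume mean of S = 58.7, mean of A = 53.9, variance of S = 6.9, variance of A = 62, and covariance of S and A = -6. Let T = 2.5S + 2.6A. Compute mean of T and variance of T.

mean of T = 286.89, variance of T = 384.245

mean of T = 2.5·mean of S + 2.6·mean of A = 2.5·58.7 + 2.6·53.9 = 286.89.
variance of T = a²·variance of S + b²·variance of A + 2ab·covariance of S and A with a = 2.5, b = 2.6.
= 2.5²·6.9 + 2.6²·62 + 2·2.5·2.6·(-6)
= 43.125 + 419.12 + (-78) = 384.245.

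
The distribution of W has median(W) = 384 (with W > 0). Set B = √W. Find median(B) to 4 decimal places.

median(B) = 19.5959

√W is monotone on this domain, so median(B) = √(384) ≈ 19.5959.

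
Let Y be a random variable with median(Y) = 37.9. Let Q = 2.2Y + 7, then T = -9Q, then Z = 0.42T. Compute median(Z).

median(Z) = -341.6364

median(Q) = 2.2·37.9 + 7 = 90.38.
median(T) = (-9)·90.38 = -813.42.
median(Z) = 0.42·(-813.42) = -341.6364.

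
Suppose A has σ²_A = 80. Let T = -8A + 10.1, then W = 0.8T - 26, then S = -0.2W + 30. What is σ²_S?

σ²_S = 131.072

σ²_T = (-8)²·80 = 5120.
σ²_W = 0.8²·5120 = 3276.8.
σ²_S = (-0.2)²·3276.8 = 131.072.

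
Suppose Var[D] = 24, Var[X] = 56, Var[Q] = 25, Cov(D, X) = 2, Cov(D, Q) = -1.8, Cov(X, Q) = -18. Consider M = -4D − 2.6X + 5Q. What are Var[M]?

Var[M] = a²·Var[D] + b²·Var[X] + c²·Var[Q] + 2ab·Cov(D, X) + 2ac·Cov(D, Q) + 2bc·Cov(X, Q), with a = -4, b = -2.6, c = 5.
= 384 + 378.56 + 625 + 41.6 + 72 + 468
= 1969.16.

Var[M] = 1969.16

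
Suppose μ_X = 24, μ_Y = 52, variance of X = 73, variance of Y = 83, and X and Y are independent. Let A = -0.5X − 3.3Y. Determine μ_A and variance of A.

μ_A = (-0.5)·μ_X + (-3.3)·μ_Y = (-0.5)·24 + (-3.3)·52 = -183.6.
variance of A = a²·variance of X + b²·variance of Y + 2ab·Cov[X, Y] with a = -0.5, b = -3.3.
Independence gives Cov[X, Y] = 0.
= (-0.5)²·73 + (-3.3)²·83 + 2·(-0.5)·(-3.3)·0
= 18.25 + 903.87 + 0 = 922.12.

μ_A = -183.6, variance of A = 922.12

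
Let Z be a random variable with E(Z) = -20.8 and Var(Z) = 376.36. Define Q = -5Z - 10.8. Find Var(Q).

Var(Q) = 9409

Q = -5Z - 10.8 is linear with a = -5, b = -10.8.
Var(Q) = a²·Var(Z) = (-5)²·376.36 = 9409 (the additive constant -10.8 does not affect variance).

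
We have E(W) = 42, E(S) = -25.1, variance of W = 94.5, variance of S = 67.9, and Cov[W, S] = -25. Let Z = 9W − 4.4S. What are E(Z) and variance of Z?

E(Z) = 9·E(W) + (-4.4)·E(S) = 9·42 + (-4.4)·(-25.1) = 488.44.
variance of Z = a²·variance of W + b²·variance of S + 2ab·Cov[W, S] with a = 9, b = -4.4.
= 9²·94.5 + (-4.4)²·67.9 + 2·9·(-4.4)·(-25)
= 7654.5 + 1314.544 + 1980 = 10949.044.

E(Z) = 488.44, variance of Z = 10949.044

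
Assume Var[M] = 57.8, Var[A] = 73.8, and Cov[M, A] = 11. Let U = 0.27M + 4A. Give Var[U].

Var[U] = 1208.77362

Var[U] = a²·Var[M] + b²·Var[A] + 2ab·Cov[M, A] with a = 0.27, b = 4.
= 0.27²·57.8 + 4²·73.8 + 2·0.27·4·11
= 4.21362 + 1180.8 + 23.76 = 1208.77362.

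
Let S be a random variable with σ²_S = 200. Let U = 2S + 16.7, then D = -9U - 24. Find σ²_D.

σ²_D = 64800

σ²_U = 2²·200 = 800.
σ²_D = (-9)²·800 = 64800.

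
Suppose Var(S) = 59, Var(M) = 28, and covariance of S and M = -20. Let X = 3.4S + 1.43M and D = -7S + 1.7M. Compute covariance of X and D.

By bilinearity, covariance of X and D = ac·Var(S) + bd·Var(M) + (ad+bc)·covariance of S and M, with a=3.4, b=1.43, c=-7, d=1.7.
ac·Var(S) = 3.4·(-7)·59 = -1404.2
bd·Var(M) = 1.43·1.7·28 = 68.068
(ad+bc)·covariance of S and M = (-4.23)·(-20) = 84.6
covariance of X and D = -1404.2 + 68.068 + 84.6 = -1251.532.

covariance of X and D = -1251.532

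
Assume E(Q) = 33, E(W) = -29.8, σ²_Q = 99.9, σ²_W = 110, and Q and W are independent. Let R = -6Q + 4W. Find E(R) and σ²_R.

E(R) = (-6)·E(Q) + 4·E(W) = (-6)·33 + 4·(-29.8) = -317.2.
σ²_R = a²·σ²_Q + b²·σ²_W + 2ab·Cov(Q, W) with a = -6, b = 4.
Independence gives Cov(Q, W) = 0.
= (-6)²·99.9 + 4²·110 + 2·(-6)·4·0
= 3596.4 + 1760 + 0 = 5356.4.

E(R) = -317.2, σ²_R = 5356.4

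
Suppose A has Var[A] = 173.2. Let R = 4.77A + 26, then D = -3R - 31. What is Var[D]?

Var[D] = 35467.22052

Var[R] = 4.77²·173.2 = 3940.80228.
Var[D] = (-3)²·3940.80228 = 35467.22052.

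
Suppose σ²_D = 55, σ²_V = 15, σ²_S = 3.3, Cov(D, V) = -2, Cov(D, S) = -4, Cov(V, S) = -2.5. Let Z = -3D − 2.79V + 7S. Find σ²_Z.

σ²_Z = 1005.6315

σ²_Z = a²·σ²_D + b²·σ²_V + c²·σ²_S + 2ab·Cov(D, V) + 2ac·Cov(D, S) + 2bc·Cov(V, S), with a = -3, b = -2.79, c = 7.
= 495 + 116.7615 + 161.7 + (-33.48) + 168 + 97.65
= 1005.6315.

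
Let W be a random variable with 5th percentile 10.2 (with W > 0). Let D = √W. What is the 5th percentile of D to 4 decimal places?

√W is increasing, so P_{5}(D) = g(P_{5}(W)) ≈ 3.1937.

5th percentile of D = 3.1937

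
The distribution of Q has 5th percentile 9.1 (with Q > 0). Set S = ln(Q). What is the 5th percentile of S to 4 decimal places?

5th percentile of S = 2.2083

ln(Q) is increasing, so P_{5}(S) = g(P_{5}(Q)) ≈ 2.2083.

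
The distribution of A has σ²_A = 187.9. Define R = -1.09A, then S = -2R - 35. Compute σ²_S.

σ²_R = (-1.09)²·187.9 = 223.24399.
σ²_S = (-2)²·223.24399 = 892.97596.

σ²_S = 892.97596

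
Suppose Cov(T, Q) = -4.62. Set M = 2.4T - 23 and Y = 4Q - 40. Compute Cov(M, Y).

Cov(M, Y) = a·c·Cov(T, Q) = 2.4·4·(-4.62) = -44.352. Additive constants drop out.

Cov(M, Y) = -44.352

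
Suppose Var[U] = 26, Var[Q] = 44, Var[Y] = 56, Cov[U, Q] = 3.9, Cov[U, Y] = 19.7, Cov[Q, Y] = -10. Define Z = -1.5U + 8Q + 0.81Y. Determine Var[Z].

Var[Z] = a²·Var[U] + b²·Var[Q] + c²·Var[Y] + 2ab·Cov[U, Q] + 2ac·Cov[U, Y] + 2bc·Cov[Q, Y], with a = -1.5, b = 8, c = 0.81.
= 58.5 + 2816 + 36.7416 + (-93.6) + (-47.871) + (-129.6)
= 2640.1706.

Var[Z] = 2640.1706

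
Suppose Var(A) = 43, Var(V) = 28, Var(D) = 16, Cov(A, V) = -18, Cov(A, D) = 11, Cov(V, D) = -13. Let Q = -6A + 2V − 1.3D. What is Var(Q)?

Var(Q) = a²·Var(A) + b²·Var(V) + c²·Var(D) + 2ab·Cov(A, V) + 2ac·Cov(A, D) + 2bc·Cov(V, D), with a = -6, b = 2, c = -1.3.
= 1548 + 112 + 27.04 + 432 + 171.6 + 67.6
= 2358.24.

Var(Q) = 2358.24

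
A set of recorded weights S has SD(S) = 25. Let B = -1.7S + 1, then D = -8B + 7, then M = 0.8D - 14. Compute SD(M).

SD(B) = |-1.7|·25 = 42.5.
SD(D) = |-8|·42.5 = 340.
SD(M) = |0.8|·340 = 272.

SD(M) = 272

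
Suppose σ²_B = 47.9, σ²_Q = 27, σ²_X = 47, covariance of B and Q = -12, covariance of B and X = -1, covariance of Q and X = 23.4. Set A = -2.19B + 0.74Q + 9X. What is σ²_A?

σ²_A = a²·σ²_B + b²·σ²_Q + c²·σ²_X + 2ab·covariance of B and Q + 2ac·covariance of B and X + 2bc·covariance of Q and X, with a = -2.19, b = 0.74, c = 9.
= 229.73319 + 14.7852 + 3807 + 38.8944 + 39.42 + 311.688
= 4441.52079.

σ²_A = 4441.52079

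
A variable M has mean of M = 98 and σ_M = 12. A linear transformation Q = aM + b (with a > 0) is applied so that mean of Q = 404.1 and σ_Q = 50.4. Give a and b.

a = 4.2, b = -7.5

σ_Q = a·σ_M (a > 0), so a = 50.4/12 = 4.2.
mean of Q = a·mean of M + b, so b = 404.1 − 4.2·98 = -7.5.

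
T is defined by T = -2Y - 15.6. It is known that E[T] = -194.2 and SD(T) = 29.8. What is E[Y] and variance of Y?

E[Y] = 89.3, variance of Y = 222.01

From T = -2Y - 15.6: E[T] = a·E[Y] + b, so E[Y] = (E[T] − b)/a = (-194.2 − (-15.6))/(-2) = 89.3.
variance of T = 29.8² = 888.04.
variance of T = a²·variance of Y, so variance of Y = 888.04/(-2)² = 222.01.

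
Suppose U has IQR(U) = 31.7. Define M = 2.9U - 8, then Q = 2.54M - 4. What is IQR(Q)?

IQR(M) = |2.9|·31.7 = 91.93.
IQR(Q) = |2.54|·91.93 = 233.5022.

IQR(Q) = 233.5022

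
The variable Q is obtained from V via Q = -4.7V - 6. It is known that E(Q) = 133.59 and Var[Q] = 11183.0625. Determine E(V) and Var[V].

E(V) = -29.7, Var[V] = 506.25

From Q = -4.7V - 6: E(Q) = a·E(V) + b, so E(V) = (E(Q) − b)/a = (133.59 − (-6))/(-4.7) = -29.7.
Var[Q] = a²·Var[V], so Var[V] = 11183.0625/(-4.7)² = 506.25.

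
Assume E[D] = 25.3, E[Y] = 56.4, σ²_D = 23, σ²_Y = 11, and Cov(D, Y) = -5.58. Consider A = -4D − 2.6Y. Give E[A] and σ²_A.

E[A] = (-4)·E[D] + (-2.6)·E[Y] = (-4)·25.3 + (-2.6)·56.4 = -247.84.
σ²_A = a²·σ²_D + b²·σ²_Y + 2ab·Cov(D, Y) with a = -4, b = -2.6.
= (-4)²·23 + (-2.6)²·11 + 2·(-4)·(-2.6)·(-5.58)
= 368 + 74.36 + (-116.064) = 326.296.

E[A] = -247.84, σ²_A = 326.296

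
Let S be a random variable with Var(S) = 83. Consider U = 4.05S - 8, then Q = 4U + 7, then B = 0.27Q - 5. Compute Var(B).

Var(B) = 1587.945708

Var(U) = 4.05²·83 = 1361.4075.
Var(Q) = 4²·1361.4075 = 21782.52.
Var(B) = 0.27²·21782.52 = 1587.945708.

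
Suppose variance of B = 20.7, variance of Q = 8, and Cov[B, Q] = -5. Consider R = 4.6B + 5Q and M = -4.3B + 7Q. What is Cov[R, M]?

By bilinearity, Cov[R, M] = ac·variance of B + bd·variance of Q + (ad+bc)·Cov[B, Q], with a=4.6, b=5, c=-4.3, d=7.
ac·variance of B = 4.6·(-4.3)·20.7 = -409.446
bd·variance of Q = 5·7·8 = 280
(ad+bc)·Cov[B, Q] = (10.7)·(-5) = -53.5
Cov[R, M] = -409.446 + 280 + (-53.5) = -182.946.

Cov[R, M] = -182.946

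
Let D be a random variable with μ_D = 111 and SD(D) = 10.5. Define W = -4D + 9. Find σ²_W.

W = -4D + 9 is linear with a = -4, b = 9.
σ²_D = 10.5² = 110.25.
σ²_W = a²·σ²_D = (-4)²·110.25 = 1764 (the additive constant 9 does not affect variance).

σ²_W = 1764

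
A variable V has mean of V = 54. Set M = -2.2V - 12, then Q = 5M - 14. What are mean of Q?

mean of Q = -668

mean of M = (-2.2)·54 + (-12) = -130.8.
mean of Q = 5·(-130.8) + (-14) = -668.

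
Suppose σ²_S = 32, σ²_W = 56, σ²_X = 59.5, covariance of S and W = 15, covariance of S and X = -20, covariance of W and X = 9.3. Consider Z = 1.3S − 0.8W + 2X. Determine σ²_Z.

σ²_Z = 162.96

σ²_Z = a²·σ²_S + b²·σ²_W + c²·σ²_X + 2ab·covariance of S and W + 2ac·covariance of S and X + 2bc·covariance of W and X, with a = 1.3, b = -0.8, c = 2.
= 54.08 + 35.84 + 238 + (-31.2) + (-104) + (-29.76)
= 162.96.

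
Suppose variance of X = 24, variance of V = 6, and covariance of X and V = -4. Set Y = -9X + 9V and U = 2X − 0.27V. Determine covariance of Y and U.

By bilinearity, covariance of Y and U = ac·variance of X + bd·variance of V + (ad+bc)·covariance of X and V, with a=-9, b=9, c=2, d=-0.27.
ac·variance of X = (-9)·2·24 = -432
bd·variance of V = 9·(-0.27)·6 = -14.58
(ad+bc)·covariance of X and V = (20.43)·(-4) = -81.72
covariance of Y and U = -432 + (-14.58) + (-81.72) = -528.3.

covariance of Y and U = -528.3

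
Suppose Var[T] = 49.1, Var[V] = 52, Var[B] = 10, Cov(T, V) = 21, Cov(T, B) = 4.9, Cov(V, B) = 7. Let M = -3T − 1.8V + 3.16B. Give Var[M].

Var[M] = 764.5

Var[M] = a²·Var[T] + b²·Var[V] + c²·Var[B] + 2ab·Cov(T, V) + 2ac·Cov(T, B) + 2bc·Cov(V, B), with a = -3, b = -1.8, c = 3.16.
= 441.9 + 168.48 + 99.856 + 226.8 + (-92.904) + (-79.632)
= 764.5.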